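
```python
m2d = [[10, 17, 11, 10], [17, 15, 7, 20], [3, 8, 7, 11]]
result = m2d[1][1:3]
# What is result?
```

m2d[1] = [17, 15, 7, 20]. m2d[1] has length 4. The slice m2d[1][1:3] selects indices [1, 2] (1->15, 2->7), giving [15, 7].

[15, 7]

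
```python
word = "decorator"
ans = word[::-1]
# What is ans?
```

word has length 9. The slice word[::-1] selects indices [8, 7, 6, 5, 4, 3, 2, 1, 0] (8->'r', 7->'o', 6->'t', 5->'a', 4->'r', 3->'o', 2->'c', 1->'e', 0->'d'), giving 'rotaroced'.

'rotaroced'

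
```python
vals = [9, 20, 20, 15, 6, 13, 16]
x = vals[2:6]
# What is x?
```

vals has length 7. The slice vals[2:6] selects indices [2, 3, 4, 5] (2->20, 3->15, 4->6, 5->13), giving [20, 15, 6, 13].

[20, 15, 6, 13]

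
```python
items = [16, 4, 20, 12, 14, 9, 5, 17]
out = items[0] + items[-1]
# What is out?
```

items has length 8. items[0] = 16.
items has length 8. Negative index -1 maps to positive index 8 + (-1) = 7. items[7] = 17.
Sum: 16 + 17 = 33.

33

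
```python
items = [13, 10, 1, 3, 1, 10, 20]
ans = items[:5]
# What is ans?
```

items has length 7. The slice items[:5] selects indices [0, 1, 2, 3, 4] (0->13, 1->10, 2->1, 3->3, 4->1), giving [13, 10, 1, 3, 1].

[13, 10, 1, 3, 1]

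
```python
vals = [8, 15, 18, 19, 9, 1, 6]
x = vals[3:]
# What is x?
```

vals has length 7. The slice vals[3:] selects indices [3, 4, 5, 6] (3->19, 4->9, 5->1, 6->6), giving [19, 9, 1, 6].

[19, 9, 1, 6]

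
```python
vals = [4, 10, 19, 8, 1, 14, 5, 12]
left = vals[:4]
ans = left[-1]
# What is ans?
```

vals has length 8. The slice vals[:4] selects indices [0, 1, 2, 3] (0->4, 1->10, 2->19, 3->8), giving [4, 10, 19, 8]. So left = [4, 10, 19, 8]. Then left[-1] = 8.

8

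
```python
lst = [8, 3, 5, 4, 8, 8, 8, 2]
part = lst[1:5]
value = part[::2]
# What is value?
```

lst has length 8. The slice lst[1:5] selects indices [1, 2, 3, 4] (1->3, 2->5, 3->4, 4->8), giving [3, 5, 4, 8]. So part = [3, 5, 4, 8]. part has length 4. The slice part[::2] selects indices [0, 2] (0->3, 2->4), giving [3, 4].

[3, 4]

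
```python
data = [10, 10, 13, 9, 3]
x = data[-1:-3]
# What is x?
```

data has length 5. The slice data[-1:-3] resolves to an empty index range, so the result is [].

[]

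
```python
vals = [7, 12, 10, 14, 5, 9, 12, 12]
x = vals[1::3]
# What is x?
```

vals has length 8. The slice vals[1::3] selects indices [1, 4, 7] (1->12, 4->5, 7->12), giving [12, 5, 12].

[12, 5, 12]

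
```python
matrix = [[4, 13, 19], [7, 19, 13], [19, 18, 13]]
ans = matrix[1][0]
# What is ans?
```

matrix[1] = [7, 19, 13]. Taking column 0 of that row yields 7.

7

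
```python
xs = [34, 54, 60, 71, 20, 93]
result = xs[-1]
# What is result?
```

xs has length 6. Negative index -1 maps to positive index 6 + (-1) = 5. xs[5] = 93.

93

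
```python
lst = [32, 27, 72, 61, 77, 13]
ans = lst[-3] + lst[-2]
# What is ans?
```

lst has length 6. Negative index -3 maps to positive index 6 + (-3) = 3. lst[3] = 61.
lst has length 6. Negative index -2 maps to positive index 6 + (-2) = 4. lst[4] = 77.
Sum: 61 + 77 = 138.

138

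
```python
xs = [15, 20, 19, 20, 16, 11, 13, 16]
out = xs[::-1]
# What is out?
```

xs has length 8. The slice xs[::-1] selects indices [7, 6, 5, 4, 3, 2, 1, 0] (7->16, 6->13, 5->11, 4->16, 3->20, 2->19, 1->20, 0->15), giving [16, 13, 11, 16, 20, 19, 20, 15].

[16, 13, 11, 16, 20, 19, 20, 15]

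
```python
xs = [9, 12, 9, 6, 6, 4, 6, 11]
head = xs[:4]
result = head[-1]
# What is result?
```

xs has length 8. The slice xs[:4] selects indices [0, 1, 2, 3] (0->9, 1->12, 2->9, 3->6), giving [9, 12, 9, 6]. So head = [9, 12, 9, 6]. Then head[-1] = 6.

6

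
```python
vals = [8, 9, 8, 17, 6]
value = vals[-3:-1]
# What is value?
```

vals has length 5. The slice vals[-3:-1] selects indices [2, 3] (2->8, 3->17), giving [8, 17].

[8, 17]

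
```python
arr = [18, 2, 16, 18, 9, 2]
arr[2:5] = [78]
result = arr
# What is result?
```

arr starts as [18, 2, 16, 18, 9, 2] (length 6). The slice arr[2:5] covers indices [2, 3, 4] with values [16, 18, 9]. Replacing that slice with [78] (different length) produces [18, 2, 78, 2].

[18, 2, 78, 2]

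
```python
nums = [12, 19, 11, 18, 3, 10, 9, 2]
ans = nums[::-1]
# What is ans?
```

nums has length 8. The slice nums[::-1] selects indices [7, 6, 5, 4, 3, 2, 1, 0] (7->2, 6->9, 5->10, 4->3, 3->18, 2->11, 1->19, 0->12), giving [2, 9, 10, 3, 18, 11, 19, 12].

[2, 9, 10, 3, 18, 11, 19, 12]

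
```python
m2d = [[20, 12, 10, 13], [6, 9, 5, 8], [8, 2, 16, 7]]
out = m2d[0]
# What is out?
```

m2d has 3 rows. Row 0 is [20, 12, 10, 13].

[20, 12, 10, 13]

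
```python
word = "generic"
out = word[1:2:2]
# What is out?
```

word has length 7. The slice word[1:2:2] selects indices [1] (1->'e'), giving 'e'.

'e'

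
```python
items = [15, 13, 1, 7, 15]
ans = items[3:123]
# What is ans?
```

items has length 5. The slice items[3:123] selects indices [3, 4] (3->7, 4->15), giving [7, 15].

[7, 15]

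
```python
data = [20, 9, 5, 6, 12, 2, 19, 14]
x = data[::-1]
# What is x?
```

data has length 8. The slice data[::-1] selects indices [7, 6, 5, 4, 3, 2, 1, 0] (7->14, 6->19, 5->2, 4->12, 3->6, 2->5, 1->9, 0->20), giving [14, 19, 2, 12, 6, 5, 9, 20].

[14, 19, 2, 12, 6, 5, 9, 20]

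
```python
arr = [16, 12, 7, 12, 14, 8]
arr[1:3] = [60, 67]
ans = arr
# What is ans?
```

arr starts as [16, 12, 7, 12, 14, 8] (length 6). The slice arr[1:3] covers indices [1, 2] with values [12, 7]. Replacing that slice with [60, 67] (same length) produces [16, 60, 67, 12, 14, 8].

[16, 60, 67, 12, 14, 8]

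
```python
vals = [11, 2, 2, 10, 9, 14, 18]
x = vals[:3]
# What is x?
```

vals has length 7. The slice vals[:3] selects indices [0, 1, 2] (0->11, 1->2, 2->2), giving [11, 2, 2].

[11, 2, 2]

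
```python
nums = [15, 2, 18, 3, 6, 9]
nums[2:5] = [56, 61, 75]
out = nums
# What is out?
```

nums starts as [15, 2, 18, 3, 6, 9] (length 6). The slice nums[2:5] covers indices [2, 3, 4] with values [18, 3, 6]. Replacing that slice with [56, 61, 75] (same length) produces [15, 2, 56, 61, 75, 9].

[15, 2, 56, 61, 75, 9]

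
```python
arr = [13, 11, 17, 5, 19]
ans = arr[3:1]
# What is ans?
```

arr has length 5. The slice arr[3:1] resolves to an empty index range, so the result is [].

[]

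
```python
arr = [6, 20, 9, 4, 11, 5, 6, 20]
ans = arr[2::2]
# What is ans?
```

arr has length 8. The slice arr[2::2] selects indices [2, 4, 6] (2->9, 4->11, 6->6), giving [9, 11, 6].

[9, 11, 6]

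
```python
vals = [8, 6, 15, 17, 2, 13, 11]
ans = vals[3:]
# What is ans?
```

vals has length 7. The slice vals[3:] selects indices [3, 4, 5, 6] (3->17, 4->2, 5->13, 6->11), giving [17, 2, 13, 11].

[17, 2, 13, 11]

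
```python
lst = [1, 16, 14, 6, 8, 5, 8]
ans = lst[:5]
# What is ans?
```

lst has length 7. The slice lst[:5] selects indices [0, 1, 2, 3, 4] (0->1, 1->16, 2->14, 3->6, 4->8), giving [1, 16, 14, 6, 8].

[1, 16, 14, 6, 8]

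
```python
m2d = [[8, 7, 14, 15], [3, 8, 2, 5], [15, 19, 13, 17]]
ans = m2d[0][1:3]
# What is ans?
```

m2d[0] = [8, 7, 14, 15]. m2d[0] has length 4. The slice m2d[0][1:3] selects indices [1, 2] (1->7, 2->14), giving [7, 14].

[7, 14]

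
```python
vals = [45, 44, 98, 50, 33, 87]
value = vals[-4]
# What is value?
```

vals has length 6. Negative index -4 maps to positive index 6 + (-4) = 2. vals[2] = 98.

98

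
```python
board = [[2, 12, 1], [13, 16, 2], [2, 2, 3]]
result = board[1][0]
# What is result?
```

board[1] = [13, 16, 2]. Taking column 0 of that row yields 13.

13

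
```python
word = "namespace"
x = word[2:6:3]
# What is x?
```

word has length 9. The slice word[2:6:3] selects indices [2, 5] (2->'m', 5->'p'), giving 'mp'.

'mp'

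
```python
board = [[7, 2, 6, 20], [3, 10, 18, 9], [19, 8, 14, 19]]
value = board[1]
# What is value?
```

board has 3 rows. Row 1 is [3, 10, 18, 9].

[3, 10, 18, 9]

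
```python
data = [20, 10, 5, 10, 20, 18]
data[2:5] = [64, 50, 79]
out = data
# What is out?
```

data starts as [20, 10, 5, 10, 20, 18] (length 6). The slice data[2:5] covers indices [2, 3, 4] with values [5, 10, 20]. Replacing that slice with [64, 50, 79] (same length) produces [20, 10, 64, 50, 79, 18].

[20, 10, 64, 50, 79, 18]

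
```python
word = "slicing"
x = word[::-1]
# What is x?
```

word has length 7. The slice word[::-1] selects indices [6, 5, 4, 3, 2, 1, 0] (6->'g', 5->'n', 4->'i', 3->'c', 2->'i', 1->'l', 0->'s'), giving 'gnicils'.

'gnicils'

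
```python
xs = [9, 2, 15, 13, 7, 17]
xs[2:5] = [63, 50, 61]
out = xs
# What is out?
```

xs starts as [9, 2, 15, 13, 7, 17] (length 6). The slice xs[2:5] covers indices [2, 3, 4] with values [15, 13, 7]. Replacing that slice with [63, 50, 61] (same length) produces [9, 2, 63, 50, 61, 17].

[9, 2, 63, 50, 61, 17]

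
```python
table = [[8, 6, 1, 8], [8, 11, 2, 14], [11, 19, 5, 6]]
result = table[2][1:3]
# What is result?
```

table[2] = [11, 19, 5, 6]. table[2] has length 4. The slice table[2][1:3] selects indices [1, 2] (1->19, 2->5), giving [19, 5].

[19, 5]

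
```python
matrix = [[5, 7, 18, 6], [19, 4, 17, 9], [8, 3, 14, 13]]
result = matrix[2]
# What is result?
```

matrix has 3 rows. Row 2 is [8, 3, 14, 13].

[8, 3, 14, 13]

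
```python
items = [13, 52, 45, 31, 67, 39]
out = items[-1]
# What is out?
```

items has length 6. Negative index -1 maps to positive index 6 + (-1) = 5. items[5] = 39.

39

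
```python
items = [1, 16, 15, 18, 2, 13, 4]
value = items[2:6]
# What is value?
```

items has length 7. The slice items[2:6] selects indices [2, 3, 4, 5] (2->15, 3->18, 4->2, 5->13), giving [15, 18, 2, 13].

[15, 18, 2, 13]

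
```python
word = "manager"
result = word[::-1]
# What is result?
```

word has length 7. The slice word[::-1] selects indices [6, 5, 4, 3, 2, 1, 0] (6->'r', 5->'e', 4->'g', 3->'a', 2->'n', 1->'a', 0->'m'), giving 'reganam'.

'reganam'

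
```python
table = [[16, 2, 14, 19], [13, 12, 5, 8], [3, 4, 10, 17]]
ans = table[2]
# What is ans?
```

table has 3 rows. Row 2 is [3, 4, 10, 17].

[3, 4, 10, 17]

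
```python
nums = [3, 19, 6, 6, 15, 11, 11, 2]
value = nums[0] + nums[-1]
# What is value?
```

nums has length 8. nums[0] = 3.
nums has length 8. Negative index -1 maps to positive index 8 + (-1) = 7. nums[7] = 2.
Sum: 3 + 2 = 5.

5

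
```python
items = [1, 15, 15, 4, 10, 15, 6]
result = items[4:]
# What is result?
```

items has length 7. The slice items[4:] selects indices [4, 5, 6] (4->10, 5->15, 6->6), giving [10, 15, 6].

[10, 15, 6]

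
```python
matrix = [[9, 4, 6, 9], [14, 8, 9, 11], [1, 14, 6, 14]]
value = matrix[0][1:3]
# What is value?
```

matrix[0] = [9, 4, 6, 9]. matrix[0] has length 4. The slice matrix[0][1:3] selects indices [1, 2] (1->4, 2->6), giving [4, 6].

[4, 6]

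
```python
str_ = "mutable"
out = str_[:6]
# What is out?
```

str_ has length 7. The slice str_[:6] selects indices [0, 1, 2, 3, 4, 5] (0->'m', 1->'u', 2->'t', 3->'a', 4->'b', 5->'l'), giving 'mutabl'.

'mutabl'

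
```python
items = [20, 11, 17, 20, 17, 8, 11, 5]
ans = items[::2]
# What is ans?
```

items has length 8. The slice items[::2] selects indices [0, 2, 4, 6] (0->20, 2->17, 4->17, 6->11), giving [20, 17, 17, 11].

[20, 17, 17, 11]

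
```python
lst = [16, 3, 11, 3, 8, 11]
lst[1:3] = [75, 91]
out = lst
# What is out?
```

lst starts as [16, 3, 11, 3, 8, 11] (length 6). The slice lst[1:3] covers indices [1, 2] with values [3, 11]. Replacing that slice with [75, 91] (same length) produces [16, 75, 91, 3, 8, 11].

[16, 75, 91, 3, 8, 11]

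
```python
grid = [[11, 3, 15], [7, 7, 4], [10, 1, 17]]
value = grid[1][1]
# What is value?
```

grid[1] = [7, 7, 4]. Taking column 1 of that row yields 7.

7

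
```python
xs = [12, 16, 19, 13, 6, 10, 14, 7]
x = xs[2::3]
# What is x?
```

xs has length 8. The slice xs[2::3] selects indices [2, 5] (2->19, 5->10), giving [19, 10].

[19, 10]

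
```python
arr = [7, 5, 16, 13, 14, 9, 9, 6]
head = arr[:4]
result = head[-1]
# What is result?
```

arr has length 8. The slice arr[:4] selects indices [0, 1, 2, 3] (0->7, 1->5, 2->16, 3->13), giving [7, 5, 16, 13]. So head = [7, 5, 16, 13]. Then head[-1] = 13.

13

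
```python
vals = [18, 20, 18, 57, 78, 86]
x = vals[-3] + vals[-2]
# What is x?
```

vals has length 6. Negative index -3 maps to positive index 6 + (-3) = 3. vals[3] = 57.
vals has length 6. Negative index -2 maps to positive index 6 + (-2) = 4. vals[4] = 78.
Sum: 57 + 78 = 135.

135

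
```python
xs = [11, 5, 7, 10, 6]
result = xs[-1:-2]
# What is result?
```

xs has length 5. The slice xs[-1:-2] resolves to an empty index range, so the result is [].

[]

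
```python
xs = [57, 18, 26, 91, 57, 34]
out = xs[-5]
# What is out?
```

xs has length 6. Negative index -5 maps to positive index 6 + (-5) = 1. xs[1] = 18.

18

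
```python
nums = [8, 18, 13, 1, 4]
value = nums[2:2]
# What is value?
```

nums has length 5. The slice nums[2:2] resolves to an empty index range, so the result is [].

[]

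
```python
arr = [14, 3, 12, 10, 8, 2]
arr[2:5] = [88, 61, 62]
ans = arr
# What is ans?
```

arr starts as [14, 3, 12, 10, 8, 2] (length 6). The slice arr[2:5] covers indices [2, 3, 4] with values [12, 10, 8]. Replacing that slice with [88, 61, 62] (same length) produces [14, 3, 88, 61, 62, 2].

[14, 3, 88, 61, 62, 2]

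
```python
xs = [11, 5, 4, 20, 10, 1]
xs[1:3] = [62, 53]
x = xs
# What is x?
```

xs starts as [11, 5, 4, 20, 10, 1] (length 6). The slice xs[1:3] covers indices [1, 2] with values [5, 4]. Replacing that slice with [62, 53] (same length) produces [11, 62, 53, 20, 10, 1].

[11, 62, 53, 20, 10, 1]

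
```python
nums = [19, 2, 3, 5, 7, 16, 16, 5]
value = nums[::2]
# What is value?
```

nums has length 8. The slice nums[::2] selects indices [0, 2, 4, 6] (0->19, 2->3, 4->7, 6->16), giving [19, 3, 7, 16].

[19, 3, 7, 16]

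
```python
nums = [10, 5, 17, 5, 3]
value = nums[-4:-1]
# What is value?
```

nums has length 5. The slice nums[-4:-1] selects indices [1, 2, 3] (1->5, 2->17, 3->5), giving [5, 17, 5].

[5, 17, 5]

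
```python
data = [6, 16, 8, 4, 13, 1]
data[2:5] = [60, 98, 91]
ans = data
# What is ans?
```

data starts as [6, 16, 8, 4, 13, 1] (length 6). The slice data[2:5] covers indices [2, 3, 4] with values [8, 4, 13]. Replacing that slice with [60, 98, 91] (same length) produces [6, 16, 60, 98, 91, 1].

[6, 16, 60, 98, 91, 1]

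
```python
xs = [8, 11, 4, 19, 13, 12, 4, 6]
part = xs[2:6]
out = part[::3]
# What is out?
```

xs has length 8. The slice xs[2:6] selects indices [2, 3, 4, 5] (2->4, 3->19, 4->13, 5->12), giving [4, 19, 13, 12]. So part = [4, 19, 13, 12]. part has length 4. The slice part[::3] selects indices [0, 3] (0->4, 3->12), giving [4, 12].

[4, 12]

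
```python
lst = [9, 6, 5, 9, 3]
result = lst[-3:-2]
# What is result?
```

lst has length 5. The slice lst[-3:-2] selects indices [2] (2->5), giving [5].

[5]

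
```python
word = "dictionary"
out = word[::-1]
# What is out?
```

word has length 10. The slice word[::-1] selects indices [9, 8, 7, 6, 5, 4, 3, 2, 1, 0] (9->'y', 8->'r', 7->'a', 6->'n', 5->'o', 4->'i', 3->'t', 2->'c', 1->'i', 0->'d'), giving 'yranoitcid'.

'yranoitcid'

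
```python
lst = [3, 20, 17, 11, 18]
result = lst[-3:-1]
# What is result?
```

lst has length 5. The slice lst[-3:-1] selects indices [2, 3] (2->17, 3->11), giving [17, 11].

[17, 11]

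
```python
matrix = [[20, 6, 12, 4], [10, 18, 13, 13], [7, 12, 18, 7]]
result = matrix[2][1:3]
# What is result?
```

matrix[2] = [7, 12, 18, 7]. matrix[2] has length 4. The slice matrix[2][1:3] selects indices [1, 2] (1->12, 2->18), giving [12, 18].

[12, 18]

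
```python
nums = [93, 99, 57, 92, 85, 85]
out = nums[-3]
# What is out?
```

nums has length 6. Negative index -3 maps to positive index 6 + (-3) = 3. nums[3] = 92.

92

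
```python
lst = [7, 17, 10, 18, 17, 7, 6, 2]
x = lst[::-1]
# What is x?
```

lst has length 8. The slice lst[::-1] selects indices [7, 6, 5, 4, 3, 2, 1, 0] (7->2, 6->6, 5->7, 4->17, 3->18, 2->10, 1->17, 0->7), giving [2, 6, 7, 17, 18, 10, 17, 7].

[2, 6, 7, 17, 18, 10, 17, 7]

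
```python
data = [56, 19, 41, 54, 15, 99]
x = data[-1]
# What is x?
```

data has length 6. Negative index -1 maps to positive index 6 + (-1) = 5. data[5] = 99.

99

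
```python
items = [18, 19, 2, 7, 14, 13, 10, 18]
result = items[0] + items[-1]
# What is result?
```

items has length 8. items[0] = 18.
items has length 8. Negative index -1 maps to positive index 8 + (-1) = 7. items[7] = 18.
Sum: 18 + 18 = 36.

36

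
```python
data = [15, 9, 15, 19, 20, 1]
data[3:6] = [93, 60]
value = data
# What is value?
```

data starts as [15, 9, 15, 19, 20, 1] (length 6). The slice data[3:6] covers indices [3, 4, 5] with values [19, 20, 1]. Replacing that slice with [93, 60] (different length) produces [15, 9, 15, 93, 60].

[15, 9, 15, 93, 60]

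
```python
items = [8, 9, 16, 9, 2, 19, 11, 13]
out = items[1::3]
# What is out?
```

items has length 8. The slice items[1::3] selects indices [1, 4, 7] (1->9, 4->2, 7->13), giving [9, 2, 13].

[9, 2, 13]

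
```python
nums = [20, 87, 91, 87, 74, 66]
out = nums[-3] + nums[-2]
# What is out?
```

nums has length 6. Negative index -3 maps to positive index 6 + (-3) = 3. nums[3] = 87.
nums has length 6. Negative index -2 maps to positive index 6 + (-2) = 4. nums[4] = 74.
Sum: 87 + 74 = 161.

161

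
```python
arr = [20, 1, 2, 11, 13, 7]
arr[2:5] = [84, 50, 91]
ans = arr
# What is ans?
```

arr starts as [20, 1, 2, 11, 13, 7] (length 6). The slice arr[2:5] covers indices [2, 3, 4] with values [2, 11, 13]. Replacing that slice with [84, 50, 91] (same length) produces [20, 1, 84, 50, 91, 7].

[20, 1, 84, 50, 91, 7]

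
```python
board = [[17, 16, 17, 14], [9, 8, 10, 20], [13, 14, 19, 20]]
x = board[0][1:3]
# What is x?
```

board[0] = [17, 16, 17, 14]. board[0] has length 4. The slice board[0][1:3] selects indices [1, 2] (1->16, 2->17), giving [16, 17].

[16, 17]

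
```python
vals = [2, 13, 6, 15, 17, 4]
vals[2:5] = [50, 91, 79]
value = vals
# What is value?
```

vals starts as [2, 13, 6, 15, 17, 4] (length 6). The slice vals[2:5] covers indices [2, 3, 4] with values [6, 15, 17]. Replacing that slice with [50, 91, 79] (same length) produces [2, 13, 50, 91, 79, 4].

[2, 13, 50, 91, 79, 4]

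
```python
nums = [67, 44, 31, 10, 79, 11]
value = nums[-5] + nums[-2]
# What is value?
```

nums has length 6. Negative index -5 maps to positive index 6 + (-5) = 1. nums[1] = 44.
nums has length 6. Negative index -2 maps to positive index 6 + (-2) = 4. nums[4] = 79.
Sum: 44 + 79 = 123.

123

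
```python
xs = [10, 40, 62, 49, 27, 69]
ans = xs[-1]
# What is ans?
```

xs has length 6. Negative index -1 maps to positive index 6 + (-1) = 5. xs[5] = 69.

69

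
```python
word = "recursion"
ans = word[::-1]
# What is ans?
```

word has length 9. The slice word[::-1] selects indices [8, 7, 6, 5, 4, 3, 2, 1, 0] (8->'n', 7->'o', 6->'i', 5->'s', 4->'r', 3->'u', 2->'c', 1->'e', 0->'r'), giving 'noisrucer'.

'noisrucer'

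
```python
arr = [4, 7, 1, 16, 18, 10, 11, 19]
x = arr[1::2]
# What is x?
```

arr has length 8. The slice arr[1::2] selects indices [1, 3, 5, 7] (1->7, 3->16, 5->10, 7->19), giving [7, 16, 10, 19].

[7, 16, 10, 19]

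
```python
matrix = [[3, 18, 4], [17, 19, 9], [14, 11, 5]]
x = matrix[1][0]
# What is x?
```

matrix[1] = [17, 19, 9]. Taking column 0 of that row yields 17.

17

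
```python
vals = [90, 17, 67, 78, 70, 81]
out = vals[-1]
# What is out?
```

vals has length 6. Negative index -1 maps to positive index 6 + (-1) = 5. vals[5] = 81.

81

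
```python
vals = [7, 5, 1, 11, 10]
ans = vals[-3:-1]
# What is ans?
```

vals has length 5. The slice vals[-3:-1] selects indices [2, 3] (2->1, 3->11), giving [1, 11].

[1, 11]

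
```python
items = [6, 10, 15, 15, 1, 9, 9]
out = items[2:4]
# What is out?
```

items has length 7. The slice items[2:4] selects indices [2, 3] (2->15, 3->15), giving [15, 15].

[15, 15]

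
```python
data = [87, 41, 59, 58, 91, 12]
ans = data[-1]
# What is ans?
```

data has length 6. Negative index -1 maps to positive index 6 + (-1) = 5. data[5] = 12.

12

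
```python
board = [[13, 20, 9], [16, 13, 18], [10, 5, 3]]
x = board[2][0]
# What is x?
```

board[2] = [10, 5, 3]. Taking column 0 of that row yields 10.

10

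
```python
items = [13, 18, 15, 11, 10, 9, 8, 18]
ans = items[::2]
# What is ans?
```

items has length 8. The slice items[::2] selects indices [0, 2, 4, 6] (0->13, 2->15, 4->10, 6->8), giving [13, 15, 10, 8].

[13, 15, 10, 8]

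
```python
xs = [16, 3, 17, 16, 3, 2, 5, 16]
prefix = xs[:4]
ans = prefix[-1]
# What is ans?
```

xs has length 8. The slice xs[:4] selects indices [0, 1, 2, 3] (0->16, 1->3, 2->17, 3->16), giving [16, 3, 17, 16]. So prefix = [16, 3, 17, 16]. Then prefix[-1] = 16.

16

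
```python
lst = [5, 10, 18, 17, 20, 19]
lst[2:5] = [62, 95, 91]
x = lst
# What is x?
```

lst starts as [5, 10, 18, 17, 20, 19] (length 6). The slice lst[2:5] covers indices [2, 3, 4] with values [18, 17, 20]. Replacing that slice with [62, 95, 91] (same length) produces [5, 10, 62, 95, 91, 19].

[5, 10, 62, 95, 91, 19]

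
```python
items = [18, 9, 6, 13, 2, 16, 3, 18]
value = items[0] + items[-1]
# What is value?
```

items has length 8. items[0] = 18.
items has length 8. Negative index -1 maps to positive index 8 + (-1) = 7. items[7] = 18.
Sum: 18 + 18 = 36.

36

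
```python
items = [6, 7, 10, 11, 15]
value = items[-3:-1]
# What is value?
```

items has length 5. The slice items[-3:-1] selects indices [2, 3] (2->10, 3->11), giving [10, 11].

[10, 11]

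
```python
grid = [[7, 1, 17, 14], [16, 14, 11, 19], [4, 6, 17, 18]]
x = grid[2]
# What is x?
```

grid has 3 rows. Row 2 is [4, 6, 17, 18].

[4, 6, 17, 18]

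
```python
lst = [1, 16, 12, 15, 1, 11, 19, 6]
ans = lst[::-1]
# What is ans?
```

lst has length 8. The slice lst[::-1] selects indices [7, 6, 5, 4, 3, 2, 1, 0] (7->6, 6->19, 5->11, 4->1, 3->15, 2->12, 1->16, 0->1), giving [6, 19, 11, 1, 15, 12, 16, 1].

[6, 19, 11, 1, 15, 12, 16, 1]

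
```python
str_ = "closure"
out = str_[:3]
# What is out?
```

str_ has length 7. The slice str_[:3] selects indices [0, 1, 2] (0->'c', 1->'l', 2->'o'), giving 'clo'.

'clo'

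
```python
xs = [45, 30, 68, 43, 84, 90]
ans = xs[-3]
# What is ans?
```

xs has length 6. Negative index -3 maps to positive index 6 + (-3) = 3. xs[3] = 43.

43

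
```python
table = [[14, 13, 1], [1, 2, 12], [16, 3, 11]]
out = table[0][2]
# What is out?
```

table[0] = [14, 13, 1]. Taking column 2 of that row yields 1.

1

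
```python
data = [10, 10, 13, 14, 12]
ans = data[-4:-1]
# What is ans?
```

data has length 5. The slice data[-4:-1] selects indices [1, 2, 3] (1->10, 2->13, 3->14), giving [10, 13, 14].

[10, 13, 14]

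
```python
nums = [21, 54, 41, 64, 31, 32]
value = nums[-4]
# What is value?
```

nums has length 6. Negative index -4 maps to positive index 6 + (-4) = 2. nums[2] = 41.

41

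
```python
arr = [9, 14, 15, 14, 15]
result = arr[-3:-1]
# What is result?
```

arr has length 5. The slice arr[-3:-1] selects indices [2, 3] (2->15, 3->14), giving [15, 14].

[15, 14]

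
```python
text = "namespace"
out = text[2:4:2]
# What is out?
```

text has length 9. The slice text[2:4:2] selects indices [2] (2->'m'), giving 'm'.

'm'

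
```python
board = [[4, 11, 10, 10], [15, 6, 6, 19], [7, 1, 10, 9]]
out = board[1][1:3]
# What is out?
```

board[1] = [15, 6, 6, 19]. board[1] has length 4. The slice board[1][1:3] selects indices [1, 2] (1->6, 2->6), giving [6, 6].

[6, 6]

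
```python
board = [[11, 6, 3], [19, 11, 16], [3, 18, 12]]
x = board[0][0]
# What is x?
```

board[0] = [11, 6, 3]. Taking column 0 of that row yields 11.

11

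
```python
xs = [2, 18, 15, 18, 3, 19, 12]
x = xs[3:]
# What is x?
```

xs has length 7. The slice xs[3:] selects indices [3, 4, 5, 6] (3->18, 4->3, 5->19, 6->12), giving [18, 3, 19, 12].

[18, 3, 19, 12]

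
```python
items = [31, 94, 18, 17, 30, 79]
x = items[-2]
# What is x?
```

items has length 6. Negative index -2 maps to positive index 6 + (-2) = 4. items[4] = 30.

30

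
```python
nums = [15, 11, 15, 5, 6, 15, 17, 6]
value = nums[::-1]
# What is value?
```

nums has length 8. The slice nums[::-1] selects indices [7, 6, 5, 4, 3, 2, 1, 0] (7->6, 6->17, 5->15, 4->6, 3->5, 2->15, 1->11, 0->15), giving [6, 17, 15, 6, 5, 15, 11, 15].

[6, 17, 15, 6, 5, 15, 11, 15]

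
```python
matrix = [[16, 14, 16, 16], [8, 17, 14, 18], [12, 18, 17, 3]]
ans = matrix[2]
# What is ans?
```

matrix has 3 rows. Row 2 is [12, 18, 17, 3].

[12, 18, 17, 3]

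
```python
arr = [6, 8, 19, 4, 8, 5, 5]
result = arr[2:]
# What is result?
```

arr has length 7. The slice arr[2:] selects indices [2, 3, 4, 5, 6] (2->19, 3->4, 4->8, 5->5, 6->5), giving [19, 4, 8, 5, 5].

[19, 4, 8, 5, 5]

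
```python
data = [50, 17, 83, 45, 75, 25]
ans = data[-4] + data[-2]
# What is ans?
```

data has length 6. Negative index -4 maps to positive index 6 + (-4) = 2. data[2] = 83.
data has length 6. Negative index -2 maps to positive index 6 + (-2) = 4. data[4] = 75.
Sum: 83 + 75 = 158.

158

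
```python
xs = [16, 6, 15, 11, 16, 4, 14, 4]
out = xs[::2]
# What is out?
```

xs has length 8. The slice xs[::2] selects indices [0, 2, 4, 6] (0->16, 2->15, 4->16, 6->14), giving [16, 15, 16, 14].

[16, 15, 16, 14]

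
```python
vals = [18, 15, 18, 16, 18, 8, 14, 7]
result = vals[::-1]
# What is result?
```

vals has length 8. The slice vals[::-1] selects indices [7, 6, 5, 4, 3, 2, 1, 0] (7->7, 6->14, 5->8, 4->18, 3->16, 2->18, 1->15, 0->18), giving [7, 14, 8, 18, 16, 18, 15, 18].

[7, 14, 8, 18, 16, 18, 15, 18]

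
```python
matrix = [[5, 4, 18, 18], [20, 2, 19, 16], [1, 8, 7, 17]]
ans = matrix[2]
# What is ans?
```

matrix has 3 rows. Row 2 is [1, 8, 7, 17].

[1, 8, 7, 17]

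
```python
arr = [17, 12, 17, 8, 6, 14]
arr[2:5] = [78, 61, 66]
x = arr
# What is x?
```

arr starts as [17, 12, 17, 8, 6, 14] (length 6). The slice arr[2:5] covers indices [2, 3, 4] with values [17, 8, 6]. Replacing that slice with [78, 61, 66] (same length) produces [17, 12, 78, 61, 66, 14].

[17, 12, 78, 61, 66, 14]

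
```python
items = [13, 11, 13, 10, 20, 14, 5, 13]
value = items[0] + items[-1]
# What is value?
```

items has length 8. items[0] = 13.
items has length 8. Negative index -1 maps to positive index 8 + (-1) = 7. items[7] = 13.
Sum: 13 + 13 = 26.

26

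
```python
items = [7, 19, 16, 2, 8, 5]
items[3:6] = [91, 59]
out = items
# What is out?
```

items starts as [7, 19, 16, 2, 8, 5] (length 6). The slice items[3:6] covers indices [3, 4, 5] with values [2, 8, 5]. Replacing that slice with [91, 59] (different length) produces [7, 19, 16, 91, 59].

[7, 19, 16, 91, 59]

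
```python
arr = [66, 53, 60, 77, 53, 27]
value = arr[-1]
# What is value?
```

arr has length 6. Negative index -1 maps to positive index 6 + (-1) = 5. arr[5] = 27.

27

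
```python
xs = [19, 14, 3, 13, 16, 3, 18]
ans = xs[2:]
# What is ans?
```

xs has length 7. The slice xs[2:] selects indices [2, 3, 4, 5, 6] (2->3, 3->13, 4->16, 5->3, 6->18), giving [3, 13, 16, 3, 18].

[3, 13, 16, 3, 18]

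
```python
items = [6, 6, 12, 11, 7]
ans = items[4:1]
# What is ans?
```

items has length 5. The slice items[4:1] resolves to an empty index range, so the result is [].

[]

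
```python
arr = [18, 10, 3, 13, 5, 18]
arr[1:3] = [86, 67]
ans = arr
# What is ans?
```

arr starts as [18, 10, 3, 13, 5, 18] (length 6). The slice arr[1:3] covers indices [1, 2] with values [10, 3]. Replacing that slice with [86, 67] (same length) produces [18, 86, 67, 13, 5, 18].

[18, 86, 67, 13, 5, 18]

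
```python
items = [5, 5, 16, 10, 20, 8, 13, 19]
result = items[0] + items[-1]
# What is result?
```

items has length 8. items[0] = 5.
items has length 8. Negative index -1 maps to positive index 8 + (-1) = 7. items[7] = 19.
Sum: 5 + 19 = 24.

24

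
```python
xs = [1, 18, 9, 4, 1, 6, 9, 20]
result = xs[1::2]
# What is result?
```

xs has length 8. The slice xs[1::2] selects indices [1, 3, 5, 7] (1->18, 3->4, 5->6, 7->20), giving [18, 4, 6, 20].

[18, 4, 6, 20]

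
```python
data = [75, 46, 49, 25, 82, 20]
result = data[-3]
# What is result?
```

data has length 6. Negative index -3 maps to positive index 6 + (-3) = 3. data[3] = 25.

25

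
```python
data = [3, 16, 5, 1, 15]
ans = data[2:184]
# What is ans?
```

data has length 5. The slice data[2:184] selects indices [2, 3, 4] (2->5, 3->1, 4->15), giving [5, 1, 15].

[5, 1, 15]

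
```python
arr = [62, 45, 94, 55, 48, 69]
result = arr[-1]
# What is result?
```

arr has length 6. Negative index -1 maps to positive index 6 + (-1) = 5. arr[5] = 69.

69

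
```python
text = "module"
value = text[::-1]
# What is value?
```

text has length 6. The slice text[::-1] selects indices [5, 4, 3, 2, 1, 0] (5->'e', 4->'l', 3->'u', 2->'d', 1->'o', 0->'m'), giving 'eludom'.

'eludom'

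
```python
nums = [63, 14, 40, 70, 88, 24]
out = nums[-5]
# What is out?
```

nums has length 6. Negative index -5 maps to positive index 6 + (-5) = 1. nums[1] = 14.

14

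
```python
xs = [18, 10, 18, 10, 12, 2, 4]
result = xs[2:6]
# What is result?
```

xs has length 7. The slice xs[2:6] selects indices [2, 3, 4, 5] (2->18, 3->10, 4->12, 5->2), giving [18, 10, 12, 2].

[18, 10, 12, 2]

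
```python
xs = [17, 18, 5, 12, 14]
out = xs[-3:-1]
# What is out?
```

xs has length 5. The slice xs[-3:-1] selects indices [2, 3] (2->5, 3->12), giving [5, 12].

[5, 12]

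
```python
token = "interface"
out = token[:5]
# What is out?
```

token has length 9. The slice token[:5] selects indices [0, 1, 2, 3, 4] (0->'i', 1->'n', 2->'t', 3->'e', 4->'r'), giving 'inter'.

'inter'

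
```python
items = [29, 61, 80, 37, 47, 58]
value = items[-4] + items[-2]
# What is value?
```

items has length 6. Negative index -4 maps to positive index 6 + (-4) = 2. items[2] = 80.
items has length 6. Negative index -2 maps to positive index 6 + (-2) = 4. items[4] = 47.
Sum: 80 + 47 = 127.

127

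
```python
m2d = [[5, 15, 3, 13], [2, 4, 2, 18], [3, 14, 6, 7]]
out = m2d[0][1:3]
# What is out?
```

m2d[0] = [5, 15, 3, 13]. m2d[0] has length 4. The slice m2d[0][1:3] selects indices [1, 2] (1->15, 2->3), giving [15, 3].

[15, 3]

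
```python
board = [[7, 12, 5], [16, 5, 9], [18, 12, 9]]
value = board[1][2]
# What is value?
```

board[1] = [16, 5, 9]. Taking column 2 of that row yields 9.

9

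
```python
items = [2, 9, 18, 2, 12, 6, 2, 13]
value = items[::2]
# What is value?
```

items has length 8. The slice items[::2] selects indices [0, 2, 4, 6] (0->2, 2->18, 4->12, 6->2), giving [2, 18, 12, 2].

[2, 18, 12, 2]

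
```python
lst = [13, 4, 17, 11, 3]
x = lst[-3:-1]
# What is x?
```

lst has length 5. The slice lst[-3:-1] selects indices [2, 3] (2->17, 3->11), giving [17, 11].

[17, 11]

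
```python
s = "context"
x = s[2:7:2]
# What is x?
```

s has length 7. The slice s[2:7:2] selects indices [2, 4, 6] (2->'n', 4->'e', 6->'t'), giving 'net'.

'net'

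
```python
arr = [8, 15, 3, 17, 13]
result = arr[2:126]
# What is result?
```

arr has length 5. The slice arr[2:126] selects indices [2, 3, 4] (2->3, 3->17, 4->13), giving [3, 17, 13].

[3, 17, 13]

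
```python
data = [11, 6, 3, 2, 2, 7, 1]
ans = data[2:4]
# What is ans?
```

data has length 7. The slice data[2:4] selects indices [2, 3] (2->3, 3->2), giving [3, 2].

[3, 2]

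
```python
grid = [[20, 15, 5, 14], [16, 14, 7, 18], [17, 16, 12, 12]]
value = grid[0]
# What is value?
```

grid has 3 rows. Row 0 is [20, 15, 5, 14].

[20, 15, 5, 14]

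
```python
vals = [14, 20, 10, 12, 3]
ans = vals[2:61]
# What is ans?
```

vals has length 5. The slice vals[2:61] selects indices [2, 3, 4] (2->10, 3->12, 4->3), giving [10, 12, 3].

[10, 12, 3]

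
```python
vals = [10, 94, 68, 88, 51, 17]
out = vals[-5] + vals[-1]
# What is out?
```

vals has length 6. Negative index -5 maps to positive index 6 + (-5) = 1. vals[1] = 94.
vals has length 6. Negative index -1 maps to positive index 6 + (-1) = 5. vals[5] = 17.
Sum: 94 + 17 = 111.

111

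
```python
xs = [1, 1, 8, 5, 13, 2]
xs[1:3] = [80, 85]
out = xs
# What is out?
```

xs starts as [1, 1, 8, 5, 13, 2] (length 6). The slice xs[1:3] covers indices [1, 2] with values [1, 8]. Replacing that slice with [80, 85] (same length) produces [1, 80, 85, 5, 13, 2].

[1, 80, 85, 5, 13, 2]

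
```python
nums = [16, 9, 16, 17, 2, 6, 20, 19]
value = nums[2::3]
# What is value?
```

nums has length 8. The slice nums[2::3] selects indices [2, 5] (2->16, 5->6), giving [16, 6].

[16, 6]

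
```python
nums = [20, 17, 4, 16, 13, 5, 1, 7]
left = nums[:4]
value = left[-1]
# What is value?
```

nums has length 8. The slice nums[:4] selects indices [0, 1, 2, 3] (0->20, 1->17, 2->4, 3->16), giving [20, 17, 4, 16]. So left = [20, 17, 4, 16]. Then left[-1] = 16.

16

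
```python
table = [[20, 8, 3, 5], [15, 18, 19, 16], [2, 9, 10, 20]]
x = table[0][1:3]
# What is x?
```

table[0] = [20, 8, 3, 5]. table[0] has length 4. The slice table[0][1:3] selects indices [1, 2] (1->8, 2->3), giving [8, 3].

[8, 3]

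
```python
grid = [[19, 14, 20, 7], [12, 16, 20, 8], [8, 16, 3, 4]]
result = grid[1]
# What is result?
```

grid has 3 rows. Row 1 is [12, 16, 20, 8].

[12, 16, 20, 8]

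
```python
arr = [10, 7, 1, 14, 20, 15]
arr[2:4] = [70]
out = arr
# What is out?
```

arr starts as [10, 7, 1, 14, 20, 15] (length 6). The slice arr[2:4] covers indices [2, 3] with values [1, 14]. Replacing that slice with [70] (different length) produces [10, 7, 70, 20, 15].

[10, 7, 70, 20, 15]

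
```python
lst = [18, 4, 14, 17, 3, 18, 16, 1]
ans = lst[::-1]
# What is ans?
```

lst has length 8. The slice lst[::-1] selects indices [7, 6, 5, 4, 3, 2, 1, 0] (7->1, 6->16, 5->18, 4->3, 3->17, 2->14, 1->4, 0->18), giving [1, 16, 18, 3, 17, 14, 4, 18].

[1, 16, 18, 3, 17, 14, 4, 18]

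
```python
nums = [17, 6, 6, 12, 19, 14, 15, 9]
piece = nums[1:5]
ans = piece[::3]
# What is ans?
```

nums has length 8. The slice nums[1:5] selects indices [1, 2, 3, 4] (1->6, 2->6, 3->12, 4->19), giving [6, 6, 12, 19]. So piece = [6, 6, 12, 19]. piece has length 4. The slice piece[::3] selects indices [0, 3] (0->6, 3->19), giving [6, 19].

[6, 19]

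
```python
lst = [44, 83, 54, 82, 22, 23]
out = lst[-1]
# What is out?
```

lst has length 6. Negative index -1 maps to positive index 6 + (-1) = 5. lst[5] = 23.

23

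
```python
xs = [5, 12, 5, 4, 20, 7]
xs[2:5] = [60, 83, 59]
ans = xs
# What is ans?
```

xs starts as [5, 12, 5, 4, 20, 7] (length 6). The slice xs[2:5] covers indices [2, 3, 4] with values [5, 4, 20]. Replacing that slice with [60, 83, 59] (same length) produces [5, 12, 60, 83, 59, 7].

[5, 12, 60, 83, 59, 7]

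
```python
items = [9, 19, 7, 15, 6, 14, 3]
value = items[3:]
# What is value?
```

items has length 7. The slice items[3:] selects indices [3, 4, 5, 6] (3->15, 4->6, 5->14, 6->3), giving [15, 6, 14, 3].

[15, 6, 14, 3]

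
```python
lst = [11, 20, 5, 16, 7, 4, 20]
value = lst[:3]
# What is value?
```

lst has length 7. The slice lst[:3] selects indices [0, 1, 2] (0->11, 1->20, 2->5), giving [11, 20, 5].

[11, 20, 5]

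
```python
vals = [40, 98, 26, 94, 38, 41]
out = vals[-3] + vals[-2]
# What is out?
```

vals has length 6. Negative index -3 maps to positive index 6 + (-3) = 3. vals[3] = 94.
vals has length 6. Negative index -2 maps to positive index 6 + (-2) = 4. vals[4] = 38.
Sum: 94 + 38 = 132.

132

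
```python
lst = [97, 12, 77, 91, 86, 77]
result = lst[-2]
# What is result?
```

lst has length 6. Negative index -2 maps to positive index 6 + (-2) = 4. lst[4] = 86.

86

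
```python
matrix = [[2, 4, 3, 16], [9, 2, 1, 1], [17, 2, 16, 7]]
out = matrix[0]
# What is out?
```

matrix has 3 rows. Row 0 is [2, 4, 3, 16].

[2, 4, 3, 16]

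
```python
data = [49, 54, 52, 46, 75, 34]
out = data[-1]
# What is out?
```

data has length 6. Negative index -1 maps to positive index 6 + (-1) = 5. data[5] = 34.

34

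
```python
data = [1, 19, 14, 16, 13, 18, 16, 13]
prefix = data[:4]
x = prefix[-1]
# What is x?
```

data has length 8. The slice data[:4] selects indices [0, 1, 2, 3] (0->1, 1->19, 2->14, 3->16), giving [1, 19, 14, 16]. So prefix = [1, 19, 14, 16]. Then prefix[-1] = 16.

16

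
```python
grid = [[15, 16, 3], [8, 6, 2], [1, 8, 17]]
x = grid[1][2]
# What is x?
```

grid[1] = [8, 6, 2]. Taking column 2 of that row yields 2.

2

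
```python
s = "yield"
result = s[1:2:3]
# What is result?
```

s has length 5. The slice s[1:2:3] selects indices [1] (1->'i'), giving 'i'.

'i'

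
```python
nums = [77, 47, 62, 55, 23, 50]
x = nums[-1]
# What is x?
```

nums has length 6. Negative index -1 maps to positive index 6 + (-1) = 5. nums[5] = 50.

50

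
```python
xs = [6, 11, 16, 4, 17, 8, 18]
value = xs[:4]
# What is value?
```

xs has length 7. The slice xs[:4] selects indices [0, 1, 2, 3] (0->6, 1->11, 2->16, 3->4), giving [6, 11, 16, 4].

[6, 11, 16, 4]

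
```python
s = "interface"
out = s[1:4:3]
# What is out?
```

s has length 9. The slice s[1:4:3] selects indices [1] (1->'n'), giving 'n'.

'n'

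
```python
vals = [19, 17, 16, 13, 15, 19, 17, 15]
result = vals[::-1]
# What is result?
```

vals has length 8. The slice vals[::-1] selects indices [7, 6, 5, 4, 3, 2, 1, 0] (7->15, 6->17, 5->19, 4->15, 3->13, 2->16, 1->17, 0->19), giving [15, 17, 19, 15, 13, 16, 17, 19].

[15, 17, 19, 15, 13, 16, 17, 19]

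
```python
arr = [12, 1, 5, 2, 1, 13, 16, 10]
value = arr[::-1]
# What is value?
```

arr has length 8. The slice arr[::-1] selects indices [7, 6, 5, 4, 3, 2, 1, 0] (7->10, 6->16, 5->13, 4->1, 3->2, 2->5, 1->1, 0->12), giving [10, 16, 13, 1, 2, 5, 1, 12].

[10, 16, 13, 1, 2, 5, 1, 12]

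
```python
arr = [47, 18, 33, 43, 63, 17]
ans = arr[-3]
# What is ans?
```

arr has length 6. Negative index -3 maps to positive index 6 + (-3) = 3. arr[3] = 43.

43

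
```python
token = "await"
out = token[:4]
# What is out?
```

token has length 5. The slice token[:4] selects indices [0, 1, 2, 3] (0->'a', 1->'w', 2->'a', 3->'i'), giving 'awai'.

'awai'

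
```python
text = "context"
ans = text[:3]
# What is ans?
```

text has length 7. The slice text[:3] selects indices [0, 1, 2] (0->'c', 1->'o', 2->'n'), giving 'con'.

'con'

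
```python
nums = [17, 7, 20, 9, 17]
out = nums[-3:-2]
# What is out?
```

nums has length 5. The slice nums[-3:-2] selects indices [2] (2->20), giving [20].

[20]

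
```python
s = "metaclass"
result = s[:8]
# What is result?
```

s has length 9. The slice s[:8] selects indices [0, 1, 2, 3, 4, 5, 6, 7] (0->'m', 1->'e', 2->'t', 3->'a', 4->'c', 5->'l', 6->'a', 7->'s'), giving 'metaclas'.

'metaclas'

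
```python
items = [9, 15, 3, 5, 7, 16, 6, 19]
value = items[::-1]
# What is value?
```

items has length 8. The slice items[::-1] selects indices [7, 6, 5, 4, 3, 2, 1, 0] (7->19, 6->6, 5->16, 4->7, 3->5, 2->3, 1->15, 0->9), giving [19, 6, 16, 7, 5, 3, 15, 9].

[19, 6, 16, 7, 5, 3, 15, 9]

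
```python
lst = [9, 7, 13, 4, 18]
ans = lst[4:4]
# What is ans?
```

lst has length 5. The slice lst[4:4] resolves to an empty index range, so the result is [].

[]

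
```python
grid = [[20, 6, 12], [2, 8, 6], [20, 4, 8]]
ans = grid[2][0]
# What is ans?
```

grid[2] = [20, 4, 8]. Taking column 0 of that row yields 20.

20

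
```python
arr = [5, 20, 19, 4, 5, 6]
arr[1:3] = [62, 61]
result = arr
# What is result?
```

arr starts as [5, 20, 19, 4, 5, 6] (length 6). The slice arr[1:3] covers indices [1, 2] with values [20, 19]. Replacing that slice with [62, 61] (same length) produces [5, 62, 61, 4, 5, 6].

[5, 62, 61, 4, 5, 6]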